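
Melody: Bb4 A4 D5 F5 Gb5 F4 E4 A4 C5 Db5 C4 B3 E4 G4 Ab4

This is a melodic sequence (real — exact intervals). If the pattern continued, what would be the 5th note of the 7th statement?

Grouping in 5s, the 5th note of each cell is Gb5, Db5, Ab4.
Carrying that down a 4th forward: Eb4 → Bb3 → F3 → C3.

C3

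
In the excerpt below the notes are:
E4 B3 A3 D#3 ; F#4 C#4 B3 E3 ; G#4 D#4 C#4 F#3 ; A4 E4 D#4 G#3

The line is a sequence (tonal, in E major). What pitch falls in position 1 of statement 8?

E5

The unit is 4 notes. Position-1 pitches of the 4 shown cells: E4, F#4, G#4, A4.
Carrying that up a 2nd forward: B4 → C#5 → D#5 → E5.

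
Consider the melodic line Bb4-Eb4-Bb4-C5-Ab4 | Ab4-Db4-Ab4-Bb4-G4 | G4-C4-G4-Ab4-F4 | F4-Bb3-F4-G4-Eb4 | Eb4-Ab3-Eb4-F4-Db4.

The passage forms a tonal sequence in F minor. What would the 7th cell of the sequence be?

With a 5-note motive the entries are Bb4, Ab4, G4, F4, Eb4, each down a 2nd from the previous.
Extending down a 2nd: Db4 → C4.
So cell 7 is C4 F3 C4 Db4 Bb3.

C4 F3 C4 Db4 Bb3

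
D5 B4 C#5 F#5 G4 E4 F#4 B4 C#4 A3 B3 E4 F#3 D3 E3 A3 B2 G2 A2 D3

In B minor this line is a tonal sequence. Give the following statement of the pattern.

E2 C#2 D2 G2

The 4-note cells begin on D5, G4, C#4, F#3, B2 — each down a 5th from the last.
Statement 6 starts on E2 and keeps the same diatonic contour: E2 C#2 D2 G2.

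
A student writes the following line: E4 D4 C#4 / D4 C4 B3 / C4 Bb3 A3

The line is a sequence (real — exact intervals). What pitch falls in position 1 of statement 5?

The unit is 3 notes. Position-1 pitches of the 3 shown cells: E4, D4, C4.
Extending down a 2nd: Bb3 → Ab3.

Ab3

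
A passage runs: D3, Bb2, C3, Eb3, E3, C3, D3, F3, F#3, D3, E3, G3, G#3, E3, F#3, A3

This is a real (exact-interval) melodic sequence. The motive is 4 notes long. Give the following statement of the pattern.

A#3 F#3 G#3 B3

Taking 4-note groups, the heads are D3, E3, F#3, G#3: the pattern moves up a 2nd.
Statement 5 starts on A#3 and keeps the same exact contour: A#3 F#3 G#3 B3.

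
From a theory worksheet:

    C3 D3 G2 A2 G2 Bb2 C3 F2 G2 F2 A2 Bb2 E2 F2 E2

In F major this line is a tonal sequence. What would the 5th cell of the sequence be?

F2 G2 C2 D2 C2

Unit = 5 notes; the statements start on C3, Bb2, A2, moving down a 2nd each time.
Continuing the starts: G2 → F2.
Statement 5 starts on F2 and keeps the same diatonic contour: F2 G2 C2 D2 C2.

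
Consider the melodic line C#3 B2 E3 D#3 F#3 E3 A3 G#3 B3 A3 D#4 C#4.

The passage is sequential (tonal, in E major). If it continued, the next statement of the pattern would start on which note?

Unit = 4 notes; the statements start on C#3, F#3, B3, moving up a 4th each time.
One more step up a 4th gives E4.

E4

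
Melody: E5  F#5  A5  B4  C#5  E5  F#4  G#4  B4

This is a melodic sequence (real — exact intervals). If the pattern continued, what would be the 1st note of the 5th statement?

The unit is 3 notes. Position-1 pitches of the 3 shown cells: E5, B4, F#4.
Extending down a 4th: C#4 → G#3.

G#3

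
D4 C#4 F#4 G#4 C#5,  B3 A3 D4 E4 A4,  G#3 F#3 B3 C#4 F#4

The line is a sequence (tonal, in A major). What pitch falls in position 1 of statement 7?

F#2

Grouping in 5s, the 1st note of each cell is D4, B3, G#3.
Carrying that down a 3rd forward: E3 → C#3 → A2 → F#2.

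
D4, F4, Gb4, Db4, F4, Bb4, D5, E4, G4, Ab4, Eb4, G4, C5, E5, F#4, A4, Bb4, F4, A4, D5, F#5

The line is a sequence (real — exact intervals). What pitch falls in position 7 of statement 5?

A#5

The unit is 7 notes. Position-7 pitches of the 3 shown cells: D5, E5, F#5.
Extending up a 2nd: G#5 → A#5.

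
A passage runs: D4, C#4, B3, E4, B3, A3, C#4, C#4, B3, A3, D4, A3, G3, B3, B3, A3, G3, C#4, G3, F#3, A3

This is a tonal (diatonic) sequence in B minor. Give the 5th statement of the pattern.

G3 F#3 E3 A3 E3 D3 F#3

Unit = 7 notes; the statements start on D4, C#4, B3, moving down a 2nd each time.
Carrying on: A3 → G3.
So cell 5 is G3 F#3 E3 A3 E3 D3 F#3.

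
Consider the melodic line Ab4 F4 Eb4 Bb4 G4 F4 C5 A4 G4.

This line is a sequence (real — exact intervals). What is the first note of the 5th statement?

E5

Unit = 3 notes; the statements start on Ab4, Bb4, C5, moving up a 2nd each time.
Continuing: D5 → E5. Statement 5 starts on E5.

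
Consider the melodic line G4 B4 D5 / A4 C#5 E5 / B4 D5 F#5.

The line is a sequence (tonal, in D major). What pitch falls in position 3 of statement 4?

Grouping in 3s, the 3rd note of each cell is D5, E5, F#5.
Each moves up a 2nd; the next is G5.

G5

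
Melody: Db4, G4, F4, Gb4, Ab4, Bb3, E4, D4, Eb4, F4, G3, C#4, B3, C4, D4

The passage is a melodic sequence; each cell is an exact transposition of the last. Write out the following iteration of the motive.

E3 A#3 G#3 A3 B3

Taking 5-note groups, the heads are Db4, Bb3, G3: the pattern moves down a 3rd.
From E3 the exact shape gives E3 A#3 G#3 A3 B3.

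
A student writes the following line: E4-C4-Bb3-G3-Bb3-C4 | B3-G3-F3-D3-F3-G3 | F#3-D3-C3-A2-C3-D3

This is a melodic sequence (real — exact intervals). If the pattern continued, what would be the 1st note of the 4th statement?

With 6-note cells, note 1 of each statement runs E4, B3, F#3.
One more down a 4th gives C#3.

C#3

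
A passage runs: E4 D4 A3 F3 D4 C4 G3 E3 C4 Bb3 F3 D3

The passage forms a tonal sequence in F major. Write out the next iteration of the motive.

Bb3 A3 E3 C3

Taking 4-note groups, the heads are E4, D4, C4: the pattern moves down a 2nd.
Statement 4 starts on Bb3 and keeps the same diatonic contour: Bb3 A3 E3 C3.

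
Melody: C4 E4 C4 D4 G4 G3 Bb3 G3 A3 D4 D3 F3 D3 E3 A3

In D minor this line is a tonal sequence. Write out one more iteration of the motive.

A2 C3 A2 Bb2 E3

With a 5-note motive the entries are C4, G3, D3, each down a 4th from the previous.
From A2 the diatonic shape gives A2 C3 A2 Bb2 E3.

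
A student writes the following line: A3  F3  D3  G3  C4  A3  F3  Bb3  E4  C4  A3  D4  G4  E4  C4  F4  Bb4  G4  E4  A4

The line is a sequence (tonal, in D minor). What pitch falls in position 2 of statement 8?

Grouping in 4s, the 2nd note of each cell is F3, A3, C4, E4, G4.
Each moves up a 3rd. Continuing: Bb4 → D5 → F5.

F5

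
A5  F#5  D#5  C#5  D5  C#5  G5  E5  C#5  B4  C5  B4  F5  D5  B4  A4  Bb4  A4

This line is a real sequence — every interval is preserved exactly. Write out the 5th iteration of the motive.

Taking 6-note groups, the heads are A5, G5, F5: the pattern moves down a 2nd.
Extending down a 2nd: Eb5 → Db5.
Statement 5 starts on Db5 and keeps the same exact contour: Db5 Bb4 G4 F4 Gb4 F4.

Db5 Bb4 G4 F4 Gb4 F4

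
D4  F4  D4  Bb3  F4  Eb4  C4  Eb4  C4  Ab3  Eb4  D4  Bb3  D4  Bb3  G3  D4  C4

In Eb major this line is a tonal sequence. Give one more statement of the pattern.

Ab3 C4 Ab3 F3 C4 Bb3

Taking 6-note groups, the heads are D4, C4, Bb3: the pattern moves down a 2nd.
From Ab3 the diatonic shape gives Ab3 C4 Ab3 F3 C4 Bb3.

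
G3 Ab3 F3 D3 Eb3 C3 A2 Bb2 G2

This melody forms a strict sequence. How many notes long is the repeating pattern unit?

3

Try groups of 3 (3 cells in 9 notes):
G3 Ab3 F3 | D3 Eb3 C3 | A2 Bb2 G2
Each cell is the previous one down a 4th — so the unit is 3 notes.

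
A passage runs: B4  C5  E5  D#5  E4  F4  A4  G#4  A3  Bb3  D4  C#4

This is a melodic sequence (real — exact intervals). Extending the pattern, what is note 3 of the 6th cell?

F2

With 4-note cells, note 3 of each statement runs E5, A4, D4.
Carrying that down a 5th forward: G3 → C3 → F2.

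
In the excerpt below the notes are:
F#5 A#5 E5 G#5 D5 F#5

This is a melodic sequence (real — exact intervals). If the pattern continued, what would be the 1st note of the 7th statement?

Gb4

Grouping in 2s, the 1st note of each cell is F#5, E5, D5.
Carrying that down a 2nd forward: C5 → Bb4 → Ab4 → Gb4.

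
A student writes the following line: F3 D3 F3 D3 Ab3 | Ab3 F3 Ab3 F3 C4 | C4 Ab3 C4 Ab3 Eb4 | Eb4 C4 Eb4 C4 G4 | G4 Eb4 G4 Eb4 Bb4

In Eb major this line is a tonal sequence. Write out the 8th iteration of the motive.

F5 D5 F5 D5 Ab5

Unit = 5 notes; the statements start on F3, Ab3, C4, Eb4, G4, moving up a 3rd each time.
Continuing the starts: Bb4 → D5 → F5.
Statement 8 starts on F5 and keeps the same diatonic contour: F5 D5 F5 D5 Ab5.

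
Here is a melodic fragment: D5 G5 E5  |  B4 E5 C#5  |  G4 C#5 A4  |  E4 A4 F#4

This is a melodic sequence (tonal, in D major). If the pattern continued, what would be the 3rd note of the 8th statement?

E3

With 3-note cells, note 3 of each statement runs E5, C#5, A4, F#4.
Carrying that down a 3rd forward: D4 → B3 → G3 → E3.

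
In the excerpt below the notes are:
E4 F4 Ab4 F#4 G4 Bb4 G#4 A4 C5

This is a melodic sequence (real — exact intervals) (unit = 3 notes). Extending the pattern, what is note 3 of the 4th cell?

D5

Grouping in 3s, the 3rd note of each cell is Ab4, Bb4, C5.
From C5, up a 2nd gives D5.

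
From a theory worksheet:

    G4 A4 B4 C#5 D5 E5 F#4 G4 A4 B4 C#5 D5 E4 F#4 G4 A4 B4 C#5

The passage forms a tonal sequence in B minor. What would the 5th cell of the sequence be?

The 6-note cells begin on G4, F#4, E4 — each down a 2nd from the last.
Carrying on: D4 → C#4.
So cell 5 is C#4 D4 E4 F#4 G4 A4.

C#4 D4 E4 F#4 G4 A4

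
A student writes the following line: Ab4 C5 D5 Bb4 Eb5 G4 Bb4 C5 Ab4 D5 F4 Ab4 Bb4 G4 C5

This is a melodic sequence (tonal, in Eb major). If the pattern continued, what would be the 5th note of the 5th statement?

The unit is 5 notes. Position-5 pitches of the 3 shown cells: Eb5, D5, C5.
Each moves down a 2nd. Continuing: Bb4 → Ab4.

Ab4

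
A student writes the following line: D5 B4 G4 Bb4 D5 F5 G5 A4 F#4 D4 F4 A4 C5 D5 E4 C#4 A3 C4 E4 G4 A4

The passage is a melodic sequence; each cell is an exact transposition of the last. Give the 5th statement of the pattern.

F#3 D#3 B2 D3 F#3 A3 B3

The 7-note cells begin on D5, A4, E4 — each down a 4th from the last.
Carrying on: B3 → F#3.
So cell 5 is F#3 D#3 B2 D3 F#3 A3 B3.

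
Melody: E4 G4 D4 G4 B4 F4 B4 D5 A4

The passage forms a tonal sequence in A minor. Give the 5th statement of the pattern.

F5 A5 E5

Taking 3-note groups, the heads are E4, G4, B4: the pattern moves up a 3rd.
Extending up a 3rd: D5 → F5.
From F5 the diatonic shape gives F5 A5 E5.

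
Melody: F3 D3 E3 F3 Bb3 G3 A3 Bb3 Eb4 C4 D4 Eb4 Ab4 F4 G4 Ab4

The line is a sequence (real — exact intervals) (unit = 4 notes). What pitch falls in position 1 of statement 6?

The unit is 4 notes. Position-1 pitches of the 4 shown cells: F3, Bb3, Eb4, Ab4.
Carrying that up a 4th forward: Db5 → Gb5.

Gb5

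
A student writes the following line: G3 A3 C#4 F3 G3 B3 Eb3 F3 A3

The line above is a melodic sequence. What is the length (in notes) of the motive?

There are 9 notes; a 3-note unit gives 3 cells:
G3 A3 C#4 | F3 G3 B3 | Eb3 F3 A3
Every group is a transposition down a 2nd of the one before; no shorter unit works.

3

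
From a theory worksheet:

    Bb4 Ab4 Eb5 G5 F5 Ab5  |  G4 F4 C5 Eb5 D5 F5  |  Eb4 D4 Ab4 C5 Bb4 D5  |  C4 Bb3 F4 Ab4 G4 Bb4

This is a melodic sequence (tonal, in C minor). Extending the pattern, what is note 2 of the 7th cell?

C3

With 6-note cells, note 2 of each statement runs Ab4, F4, D4, Bb3.
Each moves down a 3rd. Continuing: G3 → Eb3 → C3.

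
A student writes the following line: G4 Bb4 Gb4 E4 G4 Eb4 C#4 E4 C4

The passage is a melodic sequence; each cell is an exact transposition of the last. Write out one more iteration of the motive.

Unit = 3 notes; the statements start on G4, E4, C#4, moving down a 3rd each time.
From A#3 the exact shape gives A#3 C#4 A3.

A#3 C#4 A3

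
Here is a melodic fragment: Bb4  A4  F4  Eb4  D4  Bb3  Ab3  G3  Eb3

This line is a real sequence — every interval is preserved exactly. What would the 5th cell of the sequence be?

Taking 3-note groups, the heads are Bb4, Eb4, Ab3: the pattern moves down a 5th.
Continuing the starts: Db3 → Gb2.
So cell 5 is Gb2 F2 Db2.

Gb2 F2 Db2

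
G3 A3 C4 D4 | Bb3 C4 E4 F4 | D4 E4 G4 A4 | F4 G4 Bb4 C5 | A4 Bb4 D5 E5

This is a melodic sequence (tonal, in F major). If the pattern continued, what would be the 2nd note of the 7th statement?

F5

Grouping in 4s, the 2nd note of each cell is A3, C4, E4, G4, Bb4.
Carrying that up a 3rd forward: D5 → F5.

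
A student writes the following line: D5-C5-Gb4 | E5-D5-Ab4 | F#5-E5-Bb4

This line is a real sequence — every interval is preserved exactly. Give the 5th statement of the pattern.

A#5 G#5 D5

The 3-note cells begin on D5, E5, F#5 — each up a 2nd from the last.
Continuing the starts: G#5 → A#5.
So cell 5 is A#5 G#5 D5.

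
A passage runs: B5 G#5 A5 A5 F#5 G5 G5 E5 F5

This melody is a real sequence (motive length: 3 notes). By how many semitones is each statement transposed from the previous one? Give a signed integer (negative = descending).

-2

Unit = 3 notes; the statements start on B5, A5, G5, moving down a 2nd each time.
B5→A5 is 81 − 83 = -2 semitones.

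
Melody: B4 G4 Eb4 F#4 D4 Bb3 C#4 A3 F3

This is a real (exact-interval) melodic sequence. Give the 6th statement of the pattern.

Unit = 3 notes; the statements start on B4, F#4, C#4, moving down a 4th each time.
Continuing the starts: G#3 → D#3 → A#2.
Statement 6 starts on A#2 and keeps the same exact contour: A#2 F#2 D2.

A#2 F#2 D2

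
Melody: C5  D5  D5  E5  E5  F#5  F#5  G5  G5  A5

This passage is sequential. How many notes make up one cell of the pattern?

2

There are 10 notes; a 2-note unit gives 5 cells:
C5 D5 | D5 E5 | E5 F#5 | F#5 G5 | G5 A5
That's a consistent up a 2nd shift per cell, and no other grouping gives one.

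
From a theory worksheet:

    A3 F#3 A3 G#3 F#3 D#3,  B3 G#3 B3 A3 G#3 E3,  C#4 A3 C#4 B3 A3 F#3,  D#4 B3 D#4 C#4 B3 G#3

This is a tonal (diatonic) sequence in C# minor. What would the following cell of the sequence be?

E4 C#4 E4 D#4 C#4 A3

The 6-note cells begin on A3, B3, C#4, D#4 — each up a 2nd from the last.
So cell 5 is E4 C#4 E4 D#4 C#4 A3.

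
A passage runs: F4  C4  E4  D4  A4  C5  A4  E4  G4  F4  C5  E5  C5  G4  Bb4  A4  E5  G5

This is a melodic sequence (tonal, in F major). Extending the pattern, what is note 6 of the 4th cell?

Bb5

The unit is 6 notes. Position-6 pitches of the 3 shown cells: C5, E5, G5.
Each moves up a 3rd; the next is Bb5.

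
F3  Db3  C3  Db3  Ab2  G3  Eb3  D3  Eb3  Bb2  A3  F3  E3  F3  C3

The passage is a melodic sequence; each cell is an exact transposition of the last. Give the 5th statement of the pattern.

Unit = 5 notes; the statements start on F3, G3, A3, moving up a 2nd each time.
Extending up a 2nd: B3 → C#4.
From C#4 the exact shape gives C#4 A3 G#3 A3 E3.

C#4 A3 G#3 A3 E3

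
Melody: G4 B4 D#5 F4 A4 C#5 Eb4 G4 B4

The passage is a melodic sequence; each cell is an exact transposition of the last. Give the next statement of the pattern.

Db4 F4 A4

Unit = 3 notes; the statements start on G4, F4, Eb4, moving down a 2nd each time.
Statement 4 starts on Db4 and keeps the same exact contour: Db4 F4 A4.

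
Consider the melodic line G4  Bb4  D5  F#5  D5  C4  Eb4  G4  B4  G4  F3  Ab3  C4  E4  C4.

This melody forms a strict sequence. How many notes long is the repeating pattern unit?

15 notes total. Splitting into 3 groups of 5:
G4 Bb4 D5 F#5 D5 | C4 Eb4 G4 B4 G4 | F3 Ab3 C4 E4 C4
Every group is a transposition down a 5th of the one before; no shorter unit works.

5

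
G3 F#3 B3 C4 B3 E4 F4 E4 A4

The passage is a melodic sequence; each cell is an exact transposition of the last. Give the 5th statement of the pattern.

Eb5 D5 G5

The 3-note cells begin on G3, C4, F4 — each up a 4th from the last.
Continuing the starts: Bb4 → Eb5.
Statement 5 starts on Eb5 and keeps the same exact contour: Eb5 D5 G5.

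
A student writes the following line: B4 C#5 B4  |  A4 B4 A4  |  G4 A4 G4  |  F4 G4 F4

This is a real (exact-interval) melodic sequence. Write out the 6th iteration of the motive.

Db4 Eb4 Db4

Unit = 3 notes; the statements start on B4, A4, G4, F4, moving down a 2nd each time.
Carrying on: Eb4 → Db4.
Statement 6 starts on Db4 and keeps the same exact contour: Db4 Eb4 Db4.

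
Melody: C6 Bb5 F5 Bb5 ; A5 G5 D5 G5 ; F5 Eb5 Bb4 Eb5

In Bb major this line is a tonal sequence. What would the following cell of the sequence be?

D5 C5 G4 C5

Unit = 4 notes; the statements start on C6, A5, F5, moving down a 3rd each time.
From D5 the diatonic shape gives D5 C5 G4 C5.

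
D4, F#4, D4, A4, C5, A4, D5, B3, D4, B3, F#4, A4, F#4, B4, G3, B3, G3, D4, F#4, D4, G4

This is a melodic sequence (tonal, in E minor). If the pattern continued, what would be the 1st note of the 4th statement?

E3

Grouping in 7s, the 1st note of each cell is D4, B3, G3.
From G3, down a 3rd gives E3.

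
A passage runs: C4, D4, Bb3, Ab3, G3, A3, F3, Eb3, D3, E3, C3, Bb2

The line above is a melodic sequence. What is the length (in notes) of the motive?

Try groups of 4 (3 cells in 12 notes):
C4 D4 Bb3 Ab3 | G3 A3 F3 Eb3 | D3 E3 C3 Bb2
Every group is a transposition down a 4th of the one before; no shorter unit works.

4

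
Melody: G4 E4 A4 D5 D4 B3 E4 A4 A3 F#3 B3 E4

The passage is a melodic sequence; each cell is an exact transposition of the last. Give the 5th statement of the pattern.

Taking 4-note groups, the heads are G4, D4, A3: the pattern moves down a 4th.
Carrying on: E3 → B2.
From B2 the exact shape gives B2 G#2 C#3 F#3.

B2 G#2 C#3 F#3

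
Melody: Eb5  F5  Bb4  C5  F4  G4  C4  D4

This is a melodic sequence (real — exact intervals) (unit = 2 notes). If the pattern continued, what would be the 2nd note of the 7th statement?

B2

With 2-note cells, note 2 of each statement runs F5, C5, G4, D4.
Extending down a 4th: A3 → E3 → B2.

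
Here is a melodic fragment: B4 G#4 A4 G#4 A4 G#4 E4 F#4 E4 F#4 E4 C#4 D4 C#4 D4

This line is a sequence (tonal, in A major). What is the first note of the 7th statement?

D3

Taking 5-note groups, the heads are B4, G#4, E4: the pattern moves down a 3rd.
Extending the heads down a 3rd: C#4 → A3 → F#3 → D3.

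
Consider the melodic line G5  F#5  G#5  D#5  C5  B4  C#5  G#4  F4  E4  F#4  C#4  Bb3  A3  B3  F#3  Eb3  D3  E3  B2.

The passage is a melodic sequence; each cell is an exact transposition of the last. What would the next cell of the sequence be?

Taking 4-note groups, the heads are G5, C5, F4, Bb3, Eb3: the pattern moves down a 5th.
From Ab2 the exact shape gives Ab2 G2 A2 E2.

Ab2 G2 A2 E2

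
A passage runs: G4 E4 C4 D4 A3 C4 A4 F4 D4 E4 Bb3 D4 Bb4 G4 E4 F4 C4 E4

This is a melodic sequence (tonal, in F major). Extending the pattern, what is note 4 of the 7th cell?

The unit is 6 notes. Position-4 pitches of the 3 shown cells: D4, E4, F4.
Each moves up a 2nd. Continuing: G4 → A4 → Bb4 → C5.

C5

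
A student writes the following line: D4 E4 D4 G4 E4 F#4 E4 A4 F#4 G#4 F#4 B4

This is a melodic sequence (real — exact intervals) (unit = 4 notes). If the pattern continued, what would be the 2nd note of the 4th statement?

Grouping in 4s, the 2nd note of each cell is E4, F#4, G#4.
From G#4, up a 2nd gives A#4.

A#4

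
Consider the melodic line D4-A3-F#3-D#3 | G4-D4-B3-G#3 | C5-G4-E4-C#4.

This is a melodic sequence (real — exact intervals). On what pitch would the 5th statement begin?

Bb5

Unit = 4 notes; the statements start on D4, G4, C5, moving up a 4th each time.
Continuing: F5 → Bb5. Statement 5 starts on Bb5.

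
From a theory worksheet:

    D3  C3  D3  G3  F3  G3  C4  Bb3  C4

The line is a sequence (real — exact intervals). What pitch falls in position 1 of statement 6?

Eb5

The unit is 3 notes. Position-1 pitches of the 3 shown cells: D3, G3, C4.
Carrying that up a 4th forward: F4 → Bb4 → Eb5.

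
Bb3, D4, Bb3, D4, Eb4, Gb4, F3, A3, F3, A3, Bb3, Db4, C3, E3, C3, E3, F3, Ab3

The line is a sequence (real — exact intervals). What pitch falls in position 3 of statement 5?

Grouping in 6s, the 3rd note of each cell is Bb3, F3, C3.
Extending down a 4th: G2 → D2.

D2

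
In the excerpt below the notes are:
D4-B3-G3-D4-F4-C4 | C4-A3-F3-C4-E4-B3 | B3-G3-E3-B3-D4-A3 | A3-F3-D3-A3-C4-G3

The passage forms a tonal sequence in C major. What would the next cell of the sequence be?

G3 E3 C3 G3 B3 F3

With a 6-note motive the entries are D4, C4, B3, A3, each down a 2nd from the previous.
From G3 the diatonic shape gives G3 E3 C3 G3 B3 F3.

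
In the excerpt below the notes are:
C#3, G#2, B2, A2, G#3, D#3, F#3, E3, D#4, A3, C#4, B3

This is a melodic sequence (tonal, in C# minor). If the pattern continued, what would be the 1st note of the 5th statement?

With 4-note cells, note 1 of each statement runs C#3, G#3, D#4.
Carrying that up a 5th forward: A4 → E5.

E5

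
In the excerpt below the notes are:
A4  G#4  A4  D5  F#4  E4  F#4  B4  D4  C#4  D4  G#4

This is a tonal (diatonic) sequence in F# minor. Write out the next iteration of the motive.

The 4-note cells begin on A4, F#4, D4 — each down a 3rd from the last.
So cell 4 is B3 A3 B3 E4.

B3 A3 B3 E4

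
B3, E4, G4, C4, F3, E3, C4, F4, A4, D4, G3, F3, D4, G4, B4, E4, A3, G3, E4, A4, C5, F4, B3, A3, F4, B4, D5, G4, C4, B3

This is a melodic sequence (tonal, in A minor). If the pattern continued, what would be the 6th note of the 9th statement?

Grouping in 6s, the 6th note of each cell is E3, F3, G3, A3, B3.
Carrying that up a 2nd forward: C4 → D4 → E4 → F4.

F4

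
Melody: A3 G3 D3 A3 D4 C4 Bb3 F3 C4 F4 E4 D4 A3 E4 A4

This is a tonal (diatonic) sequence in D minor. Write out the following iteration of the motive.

The 5-note cells begin on A3, C4, E4 — each up a 3rd from the last.
From G4 the diatonic shape gives G4 F4 C4 G4 C5.

G4 F4 C4 G4 C5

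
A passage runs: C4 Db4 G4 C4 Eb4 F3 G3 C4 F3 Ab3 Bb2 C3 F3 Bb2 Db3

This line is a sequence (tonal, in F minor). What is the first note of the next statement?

Taking 5-note groups, the heads are C4, F3, Bb2: the pattern moves down a 5th.
The next head, down a 5th from Bb2, is Eb2.

Eb2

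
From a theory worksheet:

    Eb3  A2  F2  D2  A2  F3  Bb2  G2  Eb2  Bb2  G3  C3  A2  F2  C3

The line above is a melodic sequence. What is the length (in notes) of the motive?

15 notes total. Splitting into 3 groups of 5:
Eb3 A2 F2 D2 A2 | F3 Bb2 G2 Eb2 Bb2 | G3 C3 A2 F2 C3
Each cell is the previous one up a 2nd — so the unit is 5 notes.

5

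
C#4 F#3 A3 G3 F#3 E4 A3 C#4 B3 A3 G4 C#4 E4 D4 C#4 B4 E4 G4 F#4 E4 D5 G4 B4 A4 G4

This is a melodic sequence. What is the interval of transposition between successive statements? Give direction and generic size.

up a 3rd

Unit = 5 notes; the statements start on C#4, E4, G4, B4, D5, moving up a 3rd each time.
C#4 to E4 is up a 3rd.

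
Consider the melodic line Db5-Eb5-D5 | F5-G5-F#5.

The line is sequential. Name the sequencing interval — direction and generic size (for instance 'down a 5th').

up a 3rd

Taking 3-note groups, the heads are Db5, F5: the pattern moves up a 3rd.
From Db5 to F5: up a 3rd.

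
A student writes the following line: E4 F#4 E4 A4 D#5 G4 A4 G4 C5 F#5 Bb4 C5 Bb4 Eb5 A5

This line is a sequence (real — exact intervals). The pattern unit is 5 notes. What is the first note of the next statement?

Db5

Taking 5-note groups, the heads are E4, G4, Bb4: the pattern moves up a 3rd.
One more step up a 3rd gives Db5.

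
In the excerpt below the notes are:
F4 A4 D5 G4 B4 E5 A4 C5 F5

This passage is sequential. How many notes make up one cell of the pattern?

3

9 notes total. Splitting into 3 groups of 3:
F4 A4 D5 | G4 B4 E5 | A4 C5 F5
That's a consistent up a 2nd shift per cell, and no other grouping gives one.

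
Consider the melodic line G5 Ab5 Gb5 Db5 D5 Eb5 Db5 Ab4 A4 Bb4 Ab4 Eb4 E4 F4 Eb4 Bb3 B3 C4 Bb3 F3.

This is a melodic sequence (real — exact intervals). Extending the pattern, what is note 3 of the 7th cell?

The unit is 4 notes. Position-3 pitches of the 5 shown cells: Gb5, Db5, Ab4, Eb4, Bb3.
Carrying that down a 4th forward: F3 → C3.

C3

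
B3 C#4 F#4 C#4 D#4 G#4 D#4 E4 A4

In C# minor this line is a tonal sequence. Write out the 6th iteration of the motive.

Taking 3-note groups, the heads are B3, C#4, D#4: the pattern moves up a 2nd.
Carrying on: E4 → F#4 → G#4.
Statement 6 starts on G#4 and keeps the same diatonic contour: G#4 A4 D#5.

G#4 A4 D#5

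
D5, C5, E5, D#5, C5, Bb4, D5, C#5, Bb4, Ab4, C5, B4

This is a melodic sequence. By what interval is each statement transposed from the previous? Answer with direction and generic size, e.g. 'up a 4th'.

With a 4-note motive the entries are D5, C5, Bb4, each down a 2nd from the previous.
D5 to C5 is down a 2nd.

down a 2nd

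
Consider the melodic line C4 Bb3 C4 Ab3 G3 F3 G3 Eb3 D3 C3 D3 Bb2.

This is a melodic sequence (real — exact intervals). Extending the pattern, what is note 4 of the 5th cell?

C2

With 4-note cells, note 4 of each statement runs Ab3, Eb3, Bb2.
Carrying that down a 4th forward: F2 → C2.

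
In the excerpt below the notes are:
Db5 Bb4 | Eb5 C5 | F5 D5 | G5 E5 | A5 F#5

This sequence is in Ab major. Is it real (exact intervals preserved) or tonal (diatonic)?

Each cell has the same semitone pattern (-3,) — intervals are preserved exactly.
And D5 lies outside Ab major, so the sequence is real rather than tonal.

real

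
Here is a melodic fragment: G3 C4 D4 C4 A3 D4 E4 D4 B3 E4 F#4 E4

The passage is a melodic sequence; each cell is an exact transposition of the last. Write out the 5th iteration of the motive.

Taking 4-note groups, the heads are G3, A3, B3: the pattern moves up a 2nd.
Continuing the starts: C#4 → D#4.
From D#4 the exact shape gives D#4 G#4 A#4 G#4.

D#4 G#4 A#4 G#4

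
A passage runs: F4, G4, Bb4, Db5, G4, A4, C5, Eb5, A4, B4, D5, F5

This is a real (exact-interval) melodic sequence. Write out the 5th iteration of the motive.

With a 4-note motive the entries are F4, G4, A4, each up a 2nd from the previous.
Carrying on: B4 → C#5.
Statement 5 starts on C#5 and keeps the same exact contour: C#5 D#5 F#5 A5.

C#5 D#5 F#5 A5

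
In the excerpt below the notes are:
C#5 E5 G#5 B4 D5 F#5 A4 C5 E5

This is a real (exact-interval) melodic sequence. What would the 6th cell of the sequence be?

Eb4 Gb4 Bb4

With a 3-note motive the entries are C#5, B4, A4, each down a 2nd from the previous.
Carrying on: G4 → F4 → Eb4.
Statement 6 starts on Eb4 and keeps the same exact contour: Eb4 Gb4 Bb4.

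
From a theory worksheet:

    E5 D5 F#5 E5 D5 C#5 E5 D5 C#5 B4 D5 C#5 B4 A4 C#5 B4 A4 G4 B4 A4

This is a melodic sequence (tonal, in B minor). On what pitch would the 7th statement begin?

The 4-note cells begin on E5, D5, C#5, B4, A4 — each down a 2nd from the last.
Continuing: G4 → F#4. Statement 7 starts on F#4.

F#4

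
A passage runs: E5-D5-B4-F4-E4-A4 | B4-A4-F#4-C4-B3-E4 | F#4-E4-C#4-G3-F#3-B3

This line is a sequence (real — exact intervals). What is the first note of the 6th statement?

D#3

Taking 6-note groups, the heads are E5, B4, F#4: the pattern moves down a 4th.
Extending the heads down a 4th: C#4 → G#3 → D#3.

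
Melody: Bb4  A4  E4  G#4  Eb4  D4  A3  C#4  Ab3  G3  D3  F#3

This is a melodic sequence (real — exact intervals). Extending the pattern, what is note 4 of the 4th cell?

B2

The unit is 4 notes. Position-4 pitches of the 3 shown cells: G#4, C#4, F#3.
Each moves down a 5th; the next is B2.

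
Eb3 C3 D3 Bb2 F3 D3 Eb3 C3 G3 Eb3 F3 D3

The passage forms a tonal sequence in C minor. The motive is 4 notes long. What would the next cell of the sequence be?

The 4-note cells begin on Eb3, F3, G3 — each up a 2nd from the last.
Statement 4 starts on Ab3 and keeps the same diatonic contour: Ab3 F3 G3 Eb3.

Ab3 F3 G3 Eb3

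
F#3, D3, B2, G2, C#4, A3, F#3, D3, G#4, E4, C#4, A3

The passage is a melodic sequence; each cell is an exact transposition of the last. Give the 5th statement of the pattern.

Taking 4-note groups, the heads are F#3, C#4, G#4: the pattern moves up a 5th.
Continuing the starts: D#5 → A#5.
Statement 5 starts on A#5 and keeps the same exact contour: A#5 F#5 D#5 B4.

A#5 F#5 D#5 B4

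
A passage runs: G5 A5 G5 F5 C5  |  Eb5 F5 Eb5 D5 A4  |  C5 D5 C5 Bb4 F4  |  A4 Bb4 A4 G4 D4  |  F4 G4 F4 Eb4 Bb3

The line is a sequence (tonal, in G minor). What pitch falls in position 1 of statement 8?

G3

With 5-note cells, note 1 of each statement runs G5, Eb5, C5, A4, F4.
Extending down a 3rd: D4 → Bb3 → G3.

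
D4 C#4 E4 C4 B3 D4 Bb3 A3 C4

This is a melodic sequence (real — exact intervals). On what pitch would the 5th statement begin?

Gb3

The 3-note cells begin on D4, C4, Bb3 — each down a 2nd from the last.
Continuing: Ab3 → Gb3. Statement 5 starts on Gb3.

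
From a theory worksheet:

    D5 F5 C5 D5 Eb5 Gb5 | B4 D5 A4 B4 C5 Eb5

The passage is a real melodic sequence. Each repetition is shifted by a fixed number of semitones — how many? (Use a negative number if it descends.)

-3

The 6-note cells begin on D5, B4 — each down a 3rd from the last.
D5 to B4 spans -3 semitones.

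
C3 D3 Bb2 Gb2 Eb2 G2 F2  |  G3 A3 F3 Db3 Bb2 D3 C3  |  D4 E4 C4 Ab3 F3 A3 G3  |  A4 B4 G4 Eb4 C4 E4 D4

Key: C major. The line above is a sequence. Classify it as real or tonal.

Each cell has the same semitone pattern (2, -4, -4, -3, 4, -2) — intervals are preserved exactly.
And Bb2 lies outside C major, so the sequence is real rather than tonal.

real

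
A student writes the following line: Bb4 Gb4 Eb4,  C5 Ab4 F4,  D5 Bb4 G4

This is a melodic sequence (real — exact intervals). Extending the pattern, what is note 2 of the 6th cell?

With 3-note cells, note 2 of each statement runs Gb4, Ab4, Bb4.
Extending up a 2nd: C5 → D5 → E5.

E5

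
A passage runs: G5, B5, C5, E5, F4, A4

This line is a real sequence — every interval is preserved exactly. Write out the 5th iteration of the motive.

Unit = 2 notes; the statements start on G5, C5, F4, moving down a 5th each time.
Carrying on: Bb3 → Eb3.
Statement 5 starts on Eb3 and keeps the same exact contour: Eb3 G3.

Eb3 G3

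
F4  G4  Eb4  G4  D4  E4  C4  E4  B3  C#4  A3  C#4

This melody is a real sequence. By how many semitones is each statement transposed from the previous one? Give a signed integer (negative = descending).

Unit = 4 notes; the statements start on F4, D4, B3, moving down a 3rd each time.
F4 to D4 spans -3 semitones.

-3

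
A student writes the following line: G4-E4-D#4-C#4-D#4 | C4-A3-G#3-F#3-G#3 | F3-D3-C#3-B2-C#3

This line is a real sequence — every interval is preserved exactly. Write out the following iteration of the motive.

Bb2 G2 F#2 E2 F#2

With a 5-note motive the entries are G4, C4, F3, each down a 5th from the previous.
So cell 4 is Bb2 G2 F#2 E2 F#2.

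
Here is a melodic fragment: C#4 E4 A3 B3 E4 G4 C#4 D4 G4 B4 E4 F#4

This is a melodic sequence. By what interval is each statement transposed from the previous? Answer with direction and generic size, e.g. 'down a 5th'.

Taking 4-note groups, the heads are C#4, E4, G4: the pattern moves up a 3rd.
From C#4 to E4: up a 3rd.

up a 3rd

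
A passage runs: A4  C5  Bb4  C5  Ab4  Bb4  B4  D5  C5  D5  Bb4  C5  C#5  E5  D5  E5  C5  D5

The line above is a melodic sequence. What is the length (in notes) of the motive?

6

Try groups of 6 (3 cells in 18 notes):
A4 C5 Bb4 C5 Ab4 Bb4 | B4 D5 C5 D5 Bb4 C5 | C#5 E5 D5 E5 C5 D5
Every group is a transposition up a 2nd of the one before; no shorter unit works.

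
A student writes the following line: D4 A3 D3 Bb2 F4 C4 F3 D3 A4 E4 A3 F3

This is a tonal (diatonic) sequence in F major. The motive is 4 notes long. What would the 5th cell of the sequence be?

E5 Bb4 E4 C4

Taking 4-note groups, the heads are D4, F4, A4: the pattern moves up a 3rd.
Carrying on: C5 → E5.
From E5 the diatonic shape gives E5 Bb4 E4 C4.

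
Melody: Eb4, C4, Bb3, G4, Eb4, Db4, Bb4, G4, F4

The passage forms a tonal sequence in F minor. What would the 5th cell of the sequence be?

F5 Db5 C5

With a 3-note motive the entries are Eb4, G4, Bb4, each up a 3rd from the previous.
Continuing the starts: Db5 → F5.
Statement 5 starts on F5 and keeps the same diatonic contour: F5 Db5 C5.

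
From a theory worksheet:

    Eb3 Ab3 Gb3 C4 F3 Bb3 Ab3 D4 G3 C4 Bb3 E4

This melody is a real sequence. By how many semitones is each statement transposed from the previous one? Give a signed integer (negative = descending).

2

Unit = 4 notes; the statements start on Eb3, F3, G3, moving up a 2nd each time.
Eb3→F3 is 53 − 51 = 2 semitones.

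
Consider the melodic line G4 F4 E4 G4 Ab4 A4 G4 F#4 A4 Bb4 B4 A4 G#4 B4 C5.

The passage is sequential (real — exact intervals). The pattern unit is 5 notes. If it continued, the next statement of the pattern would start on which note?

The 5-note cells begin on G4, A4, B4 — each up a 2nd from the last.
One more step up a 2nd gives C#5.

C#5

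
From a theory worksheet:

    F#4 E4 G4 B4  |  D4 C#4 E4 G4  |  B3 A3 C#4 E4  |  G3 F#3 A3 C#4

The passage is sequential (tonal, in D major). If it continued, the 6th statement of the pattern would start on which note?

The 4-note cells begin on F#4, D4, B3, G3 — each down a 3rd from the last.
Extending the heads down a 3rd: E3 → C#3.

C#3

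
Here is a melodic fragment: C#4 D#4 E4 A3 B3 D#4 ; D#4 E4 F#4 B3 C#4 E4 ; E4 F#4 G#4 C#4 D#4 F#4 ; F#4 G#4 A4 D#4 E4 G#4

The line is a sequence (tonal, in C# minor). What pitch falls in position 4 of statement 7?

The unit is 6 notes. Position-4 pitches of the 4 shown cells: A3, B3, C#4, D#4.
Carrying that up a 2nd forward: E4 → F#4 → G#4.

G#4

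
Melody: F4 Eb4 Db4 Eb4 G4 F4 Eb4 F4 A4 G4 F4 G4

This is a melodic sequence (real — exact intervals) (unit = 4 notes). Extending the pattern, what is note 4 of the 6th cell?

Grouping in 4s, the 4th note of each cell is Eb4, F4, G4.
Extending up a 2nd: A4 → B4 → C#5.

C#5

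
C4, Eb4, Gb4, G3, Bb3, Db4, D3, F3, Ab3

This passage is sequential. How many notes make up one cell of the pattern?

9 notes total. Splitting into 3 groups of 3:
C4 Eb4 Gb4 | G3 Bb3 Db4 | D3 F3 Ab3
Each cell is the previous one down a 4th — so the unit is 3 notes.

3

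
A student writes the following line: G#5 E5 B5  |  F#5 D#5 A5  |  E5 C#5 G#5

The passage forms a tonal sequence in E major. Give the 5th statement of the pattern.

C#5 A4 E5

Taking 3-note groups, the heads are G#5, F#5, E5: the pattern moves down a 2nd.
Carrying on: D#5 → C#5.
From C#5 the diatonic shape gives C#5 A4 E5.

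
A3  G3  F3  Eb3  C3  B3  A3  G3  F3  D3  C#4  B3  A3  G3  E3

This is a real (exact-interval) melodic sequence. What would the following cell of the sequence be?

Taking 5-note groups, the heads are A3, B3, C#4: the pattern moves up a 2nd.
Statement 4 starts on D#4 and keeps the same exact contour: D#4 C#4 B3 A3 F#3.

D#4 C#4 B3 A3 F#3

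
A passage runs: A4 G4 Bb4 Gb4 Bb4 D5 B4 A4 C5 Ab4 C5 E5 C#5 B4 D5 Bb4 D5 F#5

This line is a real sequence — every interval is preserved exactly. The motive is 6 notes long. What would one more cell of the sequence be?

D#5 C#5 E5 C5 E5 G#5

Unit = 6 notes; the statements start on A4, B4, C#5, moving up a 2nd each time.
So cell 4 is D#5 C#5 E5 C5 E5 G#5.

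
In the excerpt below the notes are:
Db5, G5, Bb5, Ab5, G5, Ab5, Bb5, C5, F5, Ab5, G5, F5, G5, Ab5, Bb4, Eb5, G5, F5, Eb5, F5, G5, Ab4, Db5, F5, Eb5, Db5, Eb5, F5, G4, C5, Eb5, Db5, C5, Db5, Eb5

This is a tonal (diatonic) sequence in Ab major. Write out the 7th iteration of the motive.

Taking 7-note groups, the heads are Db5, C5, Bb4, Ab4, G4: the pattern moves down a 2nd.
Continuing the starts: F4 → Eb4.
So cell 7 is Eb4 Ab4 C5 Bb4 Ab4 Bb4 C5.

Eb4 Ab4 C5 Bb4 Ab4 Bb4 C5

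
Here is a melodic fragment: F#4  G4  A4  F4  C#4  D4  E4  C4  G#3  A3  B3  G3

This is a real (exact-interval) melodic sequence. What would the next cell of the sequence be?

D#3 E3 F#3 D3

Taking 4-note groups, the heads are F#4, C#4, G#3: the pattern moves down a 4th.
Statement 4 starts on D#3 and keeps the same exact contour: D#3 E3 F#3 D3.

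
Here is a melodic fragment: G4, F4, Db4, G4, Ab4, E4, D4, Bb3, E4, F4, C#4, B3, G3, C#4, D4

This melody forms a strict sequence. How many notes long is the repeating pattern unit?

5

Try groups of 5 (3 cells in 15 notes):
G4 F4 Db4 G4 Ab4 | E4 D4 Bb3 E4 F4 | C#4 B3 G3 C#4 D4
Every group is a transposition down a 3rd of the one before; no shorter unit works.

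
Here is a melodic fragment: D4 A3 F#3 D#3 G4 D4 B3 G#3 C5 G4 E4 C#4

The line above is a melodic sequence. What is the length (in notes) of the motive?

4

Try groups of 4 (3 cells in 12 notes):
D4 A3 F#3 D#3 | G4 D4 B3 G#3 | C5 G4 E4 C#4
Every group is a transposition up a 4th of the one before; no shorter unit works.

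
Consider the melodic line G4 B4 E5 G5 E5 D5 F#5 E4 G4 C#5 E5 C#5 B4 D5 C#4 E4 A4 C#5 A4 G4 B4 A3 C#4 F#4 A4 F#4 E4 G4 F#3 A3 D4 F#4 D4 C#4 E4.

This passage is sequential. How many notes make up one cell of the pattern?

7

35 notes total. Splitting into 5 groups of 7:
G4 B4 E5 G5 E5 D5 F#5 | E4 G4 C#5 E5 C#5 B4 D5 | C#4 E4 A4 C#5 A4 G4 B4 | A3 C#4 F#4 A4 F#4 E4 G4 | F#3 A3 D4 F#4 D4 C#4 E4
That's a consistent down a 3rd shift per cell, and no other grouping gives one.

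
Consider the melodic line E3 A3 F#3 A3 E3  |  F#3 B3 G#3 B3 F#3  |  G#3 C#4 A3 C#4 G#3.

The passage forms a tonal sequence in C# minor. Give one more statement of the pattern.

Taking 5-note groups, the heads are E3, F#3, G#3: the pattern moves up a 2nd.
So cell 4 is A3 D#4 B3 D#4 A3.

A3 D#4 B3 D#4 A3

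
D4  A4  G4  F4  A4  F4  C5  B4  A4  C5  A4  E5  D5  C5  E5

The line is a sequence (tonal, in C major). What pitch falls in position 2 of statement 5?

With 5-note cells, note 2 of each statement runs A4, C5, E5.
Extending up a 3rd: G5 → B5.

B5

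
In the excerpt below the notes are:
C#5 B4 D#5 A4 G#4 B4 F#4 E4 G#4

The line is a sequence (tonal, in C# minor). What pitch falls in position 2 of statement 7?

D#3

Grouping in 3s, the 2nd note of each cell is B4, G#4, E4.
Carrying that down a 3rd forward: C#4 → A3 → F#3 → D#3.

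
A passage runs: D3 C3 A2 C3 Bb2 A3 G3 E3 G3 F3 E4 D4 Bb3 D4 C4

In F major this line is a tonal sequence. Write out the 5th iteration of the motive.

Unit = 5 notes; the statements start on D3, A3, E4, moving up a 5th each time.
Carrying on: Bb4 → F5.
From F5 the diatonic shape gives F5 E5 C5 E5 D5.

F5 E5 C5 E5 D5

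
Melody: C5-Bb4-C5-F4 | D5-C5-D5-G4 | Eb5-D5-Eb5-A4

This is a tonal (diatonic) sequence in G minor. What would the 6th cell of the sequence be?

The 4-note cells begin on C5, D5, Eb5 — each up a 2nd from the last.
Extending up a 2nd: F5 → G5 → A5.
So cell 6 is A5 G5 A5 D5.

A5 G5 A5 D5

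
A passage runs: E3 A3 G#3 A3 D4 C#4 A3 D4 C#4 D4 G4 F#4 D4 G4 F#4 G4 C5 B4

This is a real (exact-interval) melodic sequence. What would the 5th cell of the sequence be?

Taking 6-note groups, the heads are E3, A3, D4: the pattern moves up a 4th.
Extending up a 4th: G4 → C5.
From C5 the exact shape gives C5 F5 E5 F5 Bb5 A5.

C5 F5 E5 F5 Bb5 A5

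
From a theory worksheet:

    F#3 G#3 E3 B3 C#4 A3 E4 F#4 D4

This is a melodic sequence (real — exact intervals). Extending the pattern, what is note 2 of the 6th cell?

A5

Grouping in 3s, the 2nd note of each cell is G#3, C#4, F#4.
Carrying that up a 4th forward: B4 → E5 → A5.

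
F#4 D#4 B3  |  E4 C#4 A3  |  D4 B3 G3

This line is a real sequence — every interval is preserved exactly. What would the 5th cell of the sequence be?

Bb3 G3 Eb3

With a 3-note motive the entries are F#4, E4, D4, each down a 2nd from the previous.
Carrying on: C4 → Bb3.
So cell 5 is Bb3 G3 Eb3.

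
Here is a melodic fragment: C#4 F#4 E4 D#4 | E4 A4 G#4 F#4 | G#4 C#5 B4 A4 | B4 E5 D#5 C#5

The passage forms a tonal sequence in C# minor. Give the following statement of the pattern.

D#5 G#5 F#5 E5

Taking 4-note groups, the heads are C#4, E4, G#4, B4: the pattern moves up a 3rd.
From D#5 the diatonic shape gives D#5 G#5 F#5 E5.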